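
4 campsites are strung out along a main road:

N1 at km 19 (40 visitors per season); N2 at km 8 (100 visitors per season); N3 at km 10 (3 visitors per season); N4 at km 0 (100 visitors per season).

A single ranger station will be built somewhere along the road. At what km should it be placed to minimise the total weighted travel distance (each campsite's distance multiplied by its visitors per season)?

x = 8

For a sum of weighted absolute distances on a line, the optimum is the weighted median (not the mean). Total weight W = 243; half-weight = 121.5.
Sort by position and accumulate weight:
  km 0 (N4, w=100) → cum 100
  km 8 (N2, w=100) → cum 200  ≥ 121.5 → median here
  km 10 (N3, w=3) → cum 203
  km 19 (N1, w=40) → cum 243
Optimal location: km 8.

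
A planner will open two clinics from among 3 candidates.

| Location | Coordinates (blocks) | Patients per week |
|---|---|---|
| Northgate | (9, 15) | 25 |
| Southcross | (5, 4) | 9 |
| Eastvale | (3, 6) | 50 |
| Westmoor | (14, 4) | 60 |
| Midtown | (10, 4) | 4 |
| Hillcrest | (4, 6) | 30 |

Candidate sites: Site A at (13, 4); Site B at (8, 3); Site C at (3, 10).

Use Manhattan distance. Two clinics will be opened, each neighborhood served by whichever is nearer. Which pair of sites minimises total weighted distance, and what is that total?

{Site A, Site C}, total 769

Evaluate every pair (each demand assigned to the nearer of the two):
  {Site A, Site C}: total = 769
  {Site A, Site B}: total = 1043
  {Site B, Site C}: total = 1093
Best pair: {Site A, Site C} with total 769.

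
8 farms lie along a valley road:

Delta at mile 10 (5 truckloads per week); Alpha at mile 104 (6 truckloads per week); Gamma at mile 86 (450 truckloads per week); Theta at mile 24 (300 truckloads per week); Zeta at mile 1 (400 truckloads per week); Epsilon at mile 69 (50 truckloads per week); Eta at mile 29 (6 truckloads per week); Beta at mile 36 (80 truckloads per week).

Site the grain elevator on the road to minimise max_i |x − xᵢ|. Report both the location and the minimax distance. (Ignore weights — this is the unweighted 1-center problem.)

location 52.5, max distance 51.5

The 1-center on a line is the midpoint of the two extreme points: leftmost at 1, rightmost at 104.
Optimal location = (1 + 104)/2 = 52.5; maximum distance = (104 − 1)/2 = 51.5.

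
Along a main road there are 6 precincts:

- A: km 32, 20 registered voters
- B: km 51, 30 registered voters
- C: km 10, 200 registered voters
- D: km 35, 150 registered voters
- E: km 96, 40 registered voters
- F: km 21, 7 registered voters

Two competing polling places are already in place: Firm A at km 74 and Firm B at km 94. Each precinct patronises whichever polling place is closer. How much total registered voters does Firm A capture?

The indifferent point is the midpoint (74+94)/2 = 84; precincts left of it (closer to Firm A at 74) go to Firm A, those right go to Firm B.
  C at 10 (w=200) → Firm A
  F at 21 (w=7) → Firm A
  A at 32 (w=20) → Firm A
  D at 35 (w=150) → Firm A
  B at 51 (w=30) → Firm A
  E at 96 (w=40) → Firm B
Firm A captures 407; Firm B captures 40.

407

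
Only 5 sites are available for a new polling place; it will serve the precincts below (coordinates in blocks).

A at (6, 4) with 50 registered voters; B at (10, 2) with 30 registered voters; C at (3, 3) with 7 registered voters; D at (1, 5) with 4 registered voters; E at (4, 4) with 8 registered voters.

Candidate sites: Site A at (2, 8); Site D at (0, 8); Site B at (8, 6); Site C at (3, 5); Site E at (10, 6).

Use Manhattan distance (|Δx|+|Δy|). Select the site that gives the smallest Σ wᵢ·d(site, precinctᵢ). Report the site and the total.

Total weighted distance at each candidate:
  Site A (2, 8): total = 926
  Site D (0, 8): total = 1116
  Site B (8, 6): total = 516
  Site C (3, 5): total = 538
  Site E (10, 6): total = 594
Minimum is at Site B with total 516 blocks.

Site B, total 516 blocks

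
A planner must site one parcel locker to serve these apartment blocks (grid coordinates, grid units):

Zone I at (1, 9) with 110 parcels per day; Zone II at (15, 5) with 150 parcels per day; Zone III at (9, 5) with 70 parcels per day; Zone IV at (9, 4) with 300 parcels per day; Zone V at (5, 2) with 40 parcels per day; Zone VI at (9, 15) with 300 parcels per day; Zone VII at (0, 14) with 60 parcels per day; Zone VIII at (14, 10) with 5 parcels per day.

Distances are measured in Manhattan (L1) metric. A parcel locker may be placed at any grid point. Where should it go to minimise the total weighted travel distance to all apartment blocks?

(9, 5)

Manhattan distance separates: Σwᵢ(|x−xᵢ|+|y−yᵢ|) = Σwᵢ|x−xᵢ| + Σwᵢ|y−yᵢ|, so x and y are optimised independently as 1-D weighted medians.
Total weight W = 1035; half = 517.5.
x-coordinate, sorted with cumulative weight:
  x=0 (Zone VII, w=60) cum 60
  x=1 (Zone I, w=110) cum 170
  x=5 (Zone V, w=40) cum 210
  x=9 (Zone III, w=70) cum 280
  x=9 (Zone IV, w=300) cum 580  ← median
  x=9 (Zone VI, w=300) cum 880
  x=14 (Zone VIII, w=5) cum 885
  x=15 (Zone II, w=150) cum 1035
⇒ x* = 9
y-coordinate, sorted with cumulative weight:
  y=2 (Zone V, w=40) cum 40
  y=4 (Zone IV, w=300) cum 340
  y=5 (Zone II, w=150) cum 490
  y=5 (Zone III, w=70) cum 560  ← median
  y=9 (Zone I, w=110) cum 670
  y=10 (Zone VIII, w=5) cum 675
  y=14 (Zone VII, w=60) cum 735
  y=15 (Zone VI, w=300) cum 1035
⇒ y* = 5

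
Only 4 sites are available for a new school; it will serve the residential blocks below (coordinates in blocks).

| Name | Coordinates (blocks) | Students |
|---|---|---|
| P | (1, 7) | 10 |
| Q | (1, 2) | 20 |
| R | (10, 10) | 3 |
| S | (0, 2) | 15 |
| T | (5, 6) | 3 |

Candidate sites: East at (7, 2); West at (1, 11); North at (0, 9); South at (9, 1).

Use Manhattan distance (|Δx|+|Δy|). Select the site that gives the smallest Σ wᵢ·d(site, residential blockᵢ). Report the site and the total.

North, total 352 blocks

Total weighted distance at each candidate:
  East (7, 2): total = 386
  West (1, 11): total = 427
  North (0, 9): total = 352
  South (9, 1): total = 527
Minimum is at North with total 352 blocks.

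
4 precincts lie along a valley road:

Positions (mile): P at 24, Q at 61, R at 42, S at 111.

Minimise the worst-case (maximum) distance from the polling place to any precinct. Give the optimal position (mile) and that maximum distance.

location 67.5, max distance 43.5

The 1-center on a line is the midpoint of the two extreme points: leftmost at 24, rightmost at 111.
Optimal location = (24 + 111)/2 = 67.5; maximum distance = (111 − 24)/2 = 43.5.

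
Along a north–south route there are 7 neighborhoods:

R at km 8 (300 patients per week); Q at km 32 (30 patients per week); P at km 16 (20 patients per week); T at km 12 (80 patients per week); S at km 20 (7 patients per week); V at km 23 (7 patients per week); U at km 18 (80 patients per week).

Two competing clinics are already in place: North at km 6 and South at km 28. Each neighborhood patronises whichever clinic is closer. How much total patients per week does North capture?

400

The indifferent point is the midpoint (6+28)/2 = 17; neighborhoods left of it (closer to North at 6) go to North, those right go to South.
  R at 8 (w=300) → North
  T at 12 (w=80) → North
  P at 16 (w=20) → North
  U at 18 (w=80) → South
  S at 20 (w=7) → South
  V at 23 (w=7) → South
  Q at 32 (w=30) → South
North captures 400; South captures 124.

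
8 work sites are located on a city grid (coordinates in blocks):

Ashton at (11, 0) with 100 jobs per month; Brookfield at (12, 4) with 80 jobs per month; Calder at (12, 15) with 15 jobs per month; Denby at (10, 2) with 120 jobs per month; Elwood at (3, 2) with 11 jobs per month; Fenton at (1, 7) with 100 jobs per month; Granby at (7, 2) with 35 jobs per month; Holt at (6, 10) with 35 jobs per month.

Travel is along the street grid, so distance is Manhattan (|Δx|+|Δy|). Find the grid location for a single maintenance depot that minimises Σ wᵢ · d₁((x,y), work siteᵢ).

Manhattan distance separates: Σwᵢ(|x−xᵢ|+|y−yᵢ|) = Σwᵢ|x−xᵢ| + Σwᵢ|y−yᵢ|, so x and y are optimised independently as 1-D weighted medians.
Total weight W = 496; half = 248.
x-coordinate, sorted with cumulative weight:
  x=1 (Fenton, w=100) cum 100
  x=3 (Elwood, w=11) cum 111
  x=6 (Holt, w=35) cum 146
  x=7 (Granby, w=35) cum 181
  x=10 (Denby, w=120) cum 301  ← median
  x=11 (Ashton, w=100) cum 401
  x=12 (Brookfield, w=80) cum 481
  x=12 (Calder, w=15) cum 496
⇒ x* = 10
y-coordinate, sorted with cumulative weight:
  y=0 (Ashton, w=100) cum 100
  y=2 (Denby, w=120) cum 220
  y=2 (Elwood, w=11) cum 231
  y=2 (Granby, w=35) cum 266  ← median
  y=4 (Brookfield, w=80) cum 346
  y=7 (Fenton, w=100) cum 446
  y=10 (Holt, w=35) cum 481
  y=15 (Calder, w=15) cum 496
⇒ y* = 2

(10, 2)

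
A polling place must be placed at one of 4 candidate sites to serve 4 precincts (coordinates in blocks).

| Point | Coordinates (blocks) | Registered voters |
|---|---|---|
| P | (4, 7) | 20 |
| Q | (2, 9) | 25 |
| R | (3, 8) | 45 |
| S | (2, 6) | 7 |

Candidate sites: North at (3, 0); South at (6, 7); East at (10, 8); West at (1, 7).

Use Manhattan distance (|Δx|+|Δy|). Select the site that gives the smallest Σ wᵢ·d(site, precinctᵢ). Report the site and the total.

Total weighted distance at each candidate:
  North (3, 0): total = 819
  South (6, 7): total = 405
  East (10, 8): total = 750
  West (1, 7): total = 284
Minimum is at West with total 284 blocks.

West, total 284 blocks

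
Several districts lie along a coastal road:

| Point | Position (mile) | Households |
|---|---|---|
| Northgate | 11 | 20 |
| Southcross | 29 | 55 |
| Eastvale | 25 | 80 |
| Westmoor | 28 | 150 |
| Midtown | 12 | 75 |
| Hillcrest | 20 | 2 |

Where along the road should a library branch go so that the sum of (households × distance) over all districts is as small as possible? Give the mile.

x = 28

For a sum of weighted absolute distances on a line, the optimum is the weighted median (not the mean). Total weight W = 382; half-weight = 191.
Sort by position and accumulate weight:
  mile 11 (Northgate, w=20) → cum 20
  mile 12 (Midtown, w=75) → cum 95
  mile 20 (Hillcrest, w=2) → cum 97
  mile 25 (Eastvale, w=80) → cum 177
  mile 28 (Westmoor, w=150) → cum 327  ≥ 191 → median here
  mile 29 (Southcross, w=55) → cum 382
Optimal location: mile 28.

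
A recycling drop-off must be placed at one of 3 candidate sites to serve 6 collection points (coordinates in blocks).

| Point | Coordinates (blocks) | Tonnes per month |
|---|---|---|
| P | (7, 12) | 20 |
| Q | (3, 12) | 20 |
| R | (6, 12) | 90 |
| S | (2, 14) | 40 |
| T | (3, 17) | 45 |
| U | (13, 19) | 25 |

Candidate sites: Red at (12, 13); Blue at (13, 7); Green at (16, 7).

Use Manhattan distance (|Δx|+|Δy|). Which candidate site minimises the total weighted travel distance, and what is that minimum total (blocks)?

Red, total 2150 blocks

Total weighted distance at each candidate:
  Red (12, 13): total = 2150
  Blue (13, 7): total = 3520
  Green (16, 7): total = 4240
Minimum is at Red with total 2150 blocks.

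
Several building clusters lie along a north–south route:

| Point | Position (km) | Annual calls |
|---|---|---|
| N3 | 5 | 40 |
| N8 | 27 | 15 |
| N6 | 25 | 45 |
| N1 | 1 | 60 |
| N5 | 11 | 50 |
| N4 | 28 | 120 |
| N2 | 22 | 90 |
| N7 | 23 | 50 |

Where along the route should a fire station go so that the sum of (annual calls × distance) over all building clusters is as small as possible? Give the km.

For a sum of weighted absolute distances on a line, the optimum is the weighted median (not the mean). Total weight W = 470; half-weight = 235.
Sort by position and accumulate weight:
  km 1 (N1, w=60) → cum 60
  km 5 (N3, w=40) → cum 100
  km 11 (N5, w=50) → cum 150
  km 22 (N2, w=90) → cum 240  ≥ 235 → median here
  km 23 (N7, w=50) → cum 290
  km 25 (N6, w=45) → cum 335
  km 27 (N8, w=15) → cum 350
  km 28 (N4, w=120) → cum 470
Optimal location: km 22.

x = 22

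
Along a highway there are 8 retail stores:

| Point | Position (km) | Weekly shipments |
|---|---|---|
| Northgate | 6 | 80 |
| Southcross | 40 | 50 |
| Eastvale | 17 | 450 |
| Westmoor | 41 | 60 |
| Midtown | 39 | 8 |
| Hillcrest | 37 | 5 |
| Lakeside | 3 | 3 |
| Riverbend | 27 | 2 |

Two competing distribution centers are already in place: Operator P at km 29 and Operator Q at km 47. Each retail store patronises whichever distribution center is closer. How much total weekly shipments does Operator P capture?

The indifferent point is the midpoint (29+47)/2 = 38; retail stores left of it (closer to Operator P at 29) go to Operator P, those right go to Operator Q.
  Lakeside at 3 (w=3) → Operator P
  Northgate at 6 (w=80) → Operator P
  Eastvale at 17 (w=450) → Operator P
  Riverbend at 27 (w=2) → Operator P
  Hillcrest at 37 (w=5) → Operator P
  Midtown at 39 (w=8) → Operator Q
  Southcross at 40 (w=50) → Operator Q
  Westmoor at 41 (w=60) → Operator Q
Operator P captures 540; Operator Q captures 118.

540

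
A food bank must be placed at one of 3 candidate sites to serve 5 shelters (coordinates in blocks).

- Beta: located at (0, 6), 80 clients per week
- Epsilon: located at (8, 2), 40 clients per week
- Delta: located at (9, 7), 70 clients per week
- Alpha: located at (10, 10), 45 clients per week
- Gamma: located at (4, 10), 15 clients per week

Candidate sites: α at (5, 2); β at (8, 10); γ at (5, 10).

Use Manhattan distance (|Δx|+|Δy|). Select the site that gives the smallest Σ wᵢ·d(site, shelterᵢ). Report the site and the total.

β, total 1710 blocks

Total weighted distance at each candidate:
  α (5, 2): total = 2190
  β (8, 10): total = 1710
  γ (5, 10): total = 1890
Minimum is at β with total 1710 blocks.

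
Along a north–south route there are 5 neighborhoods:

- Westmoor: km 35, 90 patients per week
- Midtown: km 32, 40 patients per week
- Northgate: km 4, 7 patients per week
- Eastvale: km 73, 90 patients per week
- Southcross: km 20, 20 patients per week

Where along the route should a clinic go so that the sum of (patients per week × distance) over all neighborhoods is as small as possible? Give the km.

x = 35

For a sum of weighted absolute distances on a line, the optimum is the weighted median (not the mean). Total weight W = 247; half-weight = 123.5.
Sort by position and accumulate weight:
  km 4 (Northgate, w=7) → cum 7
  km 20 (Southcross, w=20) → cum 27
  km 32 (Midtown, w=40) → cum 67
  km 35 (Westmoor, w=90) → cum 157  ≥ 123.5 → median here
  km 73 (Eastvale, w=90) → cum 247
Optimal location: km 35.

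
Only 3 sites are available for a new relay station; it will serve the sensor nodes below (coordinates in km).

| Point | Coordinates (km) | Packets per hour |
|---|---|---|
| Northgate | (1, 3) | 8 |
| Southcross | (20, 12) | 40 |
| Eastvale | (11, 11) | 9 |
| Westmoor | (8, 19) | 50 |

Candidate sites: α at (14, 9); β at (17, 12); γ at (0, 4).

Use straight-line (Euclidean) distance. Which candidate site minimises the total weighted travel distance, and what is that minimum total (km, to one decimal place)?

Total weighted distance at each candidate:
  α (14, 9): total = 998.4
  β (17, 12): total = 891.7
  γ (0, 4): total = 1840.3
Minimum is at β with total 891.7 km.

β, total 891.7 km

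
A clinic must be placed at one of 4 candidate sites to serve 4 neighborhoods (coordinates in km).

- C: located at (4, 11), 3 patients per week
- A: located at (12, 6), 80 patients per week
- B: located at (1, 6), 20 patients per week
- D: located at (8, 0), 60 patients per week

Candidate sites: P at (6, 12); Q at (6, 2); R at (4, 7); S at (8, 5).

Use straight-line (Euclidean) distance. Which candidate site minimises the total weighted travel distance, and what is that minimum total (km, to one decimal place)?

Total weighted distance at each candidate:
  P (6, 12): total = 1571.7
  Q (6, 2): total = 902.3
  R (4, 7): total = 1204.0
  S (8, 5): total = 792.9
Minimum is at S with total 792.9 km.

S, total 792.9 km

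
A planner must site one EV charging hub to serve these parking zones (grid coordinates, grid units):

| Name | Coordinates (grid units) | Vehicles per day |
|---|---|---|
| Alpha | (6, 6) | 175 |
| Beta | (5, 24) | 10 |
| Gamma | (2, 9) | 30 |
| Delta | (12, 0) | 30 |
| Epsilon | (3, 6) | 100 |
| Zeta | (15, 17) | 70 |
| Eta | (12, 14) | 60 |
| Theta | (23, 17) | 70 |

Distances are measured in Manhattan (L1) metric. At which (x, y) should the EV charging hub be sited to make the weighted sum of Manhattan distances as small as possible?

(6, 6)

Manhattan distance separates: Σwᵢ(|x−xᵢ|+|y−yᵢ|) = Σwᵢ|x−xᵢ| + Σwᵢ|y−yᵢ|, so x and y are optimised independently as 1-D weighted medians.
Total weight W = 545; half = 272.5.
x-coordinate, sorted with cumulative weight:
  x=2 (Gamma, w=30) cum 30
  x=3 (Epsilon, w=100) cum 130
  x=5 (Beta, w=10) cum 140
  x=6 (Alpha, w=175) cum 315  ← median
  x=12 (Delta, w=30) cum 345
  x=12 (Eta, w=60) cum 405
  x=15 (Zeta, w=70) cum 475
  x=23 (Theta, w=70) cum 545
⇒ x* = 6
y-coordinate, sorted with cumulative weight:
  y=0 (Delta, w=30) cum 30
  y=6 (Alpha, w=175) cum 205
  y=6 (Epsilon, w=100) cum 305  ← median
  y=9 (Gamma, w=30) cum 335
  y=14 (Eta, w=60) cum 395
  y=17 (Zeta, w=70) cum 465
  y=17 (Theta, w=70) cum 535
  y=24 (Beta, w=10) cum 545
⇒ y* = 6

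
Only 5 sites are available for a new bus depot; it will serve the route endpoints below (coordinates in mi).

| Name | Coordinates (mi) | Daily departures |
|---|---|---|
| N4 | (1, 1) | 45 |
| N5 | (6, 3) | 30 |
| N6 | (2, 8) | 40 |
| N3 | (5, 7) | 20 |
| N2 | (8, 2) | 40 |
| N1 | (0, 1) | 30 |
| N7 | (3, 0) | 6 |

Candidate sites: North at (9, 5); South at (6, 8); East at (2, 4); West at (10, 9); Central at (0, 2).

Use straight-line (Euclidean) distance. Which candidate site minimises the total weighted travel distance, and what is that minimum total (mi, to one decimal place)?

Total weighted distance at each candidate:
  North (9, 5): total = 1373.6
  South (6, 8): total = 1306.2
  East (2, 4): total = 896.7
  West (10, 9): total = 1932.2
  Central (0, 2): total = 1012.2
Minimum is at East with total 896.7 mi.

East, total 896.7 mi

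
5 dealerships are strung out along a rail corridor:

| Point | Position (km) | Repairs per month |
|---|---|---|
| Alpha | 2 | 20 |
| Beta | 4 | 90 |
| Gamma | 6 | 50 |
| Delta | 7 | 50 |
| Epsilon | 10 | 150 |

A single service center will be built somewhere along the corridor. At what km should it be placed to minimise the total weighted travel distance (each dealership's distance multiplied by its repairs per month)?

x = 7

For a sum of weighted absolute distances on a line, the optimum is the weighted median (not the mean). Total weight W = 360; half-weight = 180.
Sort by position and accumulate weight:
  km 2 (Alpha, w=20) → cum 20
  km 4 (Beta, w=90) → cum 110
  km 6 (Gamma, w=50) → cum 160
  km 7 (Delta, w=50) → cum 210  ≥ 180 → median here
  km 10 (Epsilon, w=150) → cum 360
Optimal location: km 7.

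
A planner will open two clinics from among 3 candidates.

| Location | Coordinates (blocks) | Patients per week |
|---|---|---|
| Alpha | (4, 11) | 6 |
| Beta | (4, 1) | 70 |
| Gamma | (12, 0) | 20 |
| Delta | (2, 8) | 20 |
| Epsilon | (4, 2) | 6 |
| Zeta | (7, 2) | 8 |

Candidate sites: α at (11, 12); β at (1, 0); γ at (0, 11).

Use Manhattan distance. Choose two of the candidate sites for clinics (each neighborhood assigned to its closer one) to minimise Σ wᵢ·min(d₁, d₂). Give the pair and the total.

{β, γ}, total 718

Evaluate every pair (each demand assigned to the nearer of the two):
  {β, γ}: total = 718
  {α, β}: total = 822
  {α, γ}: total = 1554
Best pair: {β, γ} with total 718.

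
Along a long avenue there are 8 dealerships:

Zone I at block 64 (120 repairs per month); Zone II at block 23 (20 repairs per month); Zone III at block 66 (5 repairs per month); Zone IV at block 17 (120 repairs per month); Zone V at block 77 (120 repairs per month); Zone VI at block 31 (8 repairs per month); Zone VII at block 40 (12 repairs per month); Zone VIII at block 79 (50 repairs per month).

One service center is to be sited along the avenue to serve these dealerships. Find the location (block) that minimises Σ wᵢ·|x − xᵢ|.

For a sum of weighted absolute distances on a line, the optimum is the weighted median (not the mean). Total weight W = 455; half-weight = 227.5.
Sort by position and accumulate weight:
  block 17 (Zone IV, w=120) → cum 120
  block 23 (Zone II, w=20) → cum 140
  block 31 (Zone VI, w=8) → cum 148
  block 40 (Zone VII, w=12) → cum 160
  block 64 (Zone I, w=120) → cum 280  ≥ 227.5 → median here
  block 66 (Zone III, w=5) → cum 285
  block 77 (Zone V, w=120) → cum 405
  block 79 (Zone VIII, w=50) → cum 455
Optimal location: block 64.

x = 64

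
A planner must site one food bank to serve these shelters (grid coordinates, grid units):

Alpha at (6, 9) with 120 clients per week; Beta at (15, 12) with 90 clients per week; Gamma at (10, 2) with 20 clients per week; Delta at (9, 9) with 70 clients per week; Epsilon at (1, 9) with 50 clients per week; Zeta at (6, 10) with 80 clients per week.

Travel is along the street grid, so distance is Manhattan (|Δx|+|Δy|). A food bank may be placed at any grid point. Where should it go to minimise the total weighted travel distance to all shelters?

Manhattan distance separates: Σwᵢ(|x−xᵢ|+|y−yᵢ|) = Σwᵢ|x−xᵢ| + Σwᵢ|y−yᵢ|, so x and y are optimised independently as 1-D weighted medians.
Total weight W = 430; half = 215.
x-coordinate, sorted with cumulative weight:
  x=1 (Epsilon, w=50) cum 50
  x=6 (Alpha, w=120) cum 170
  x=6 (Zeta, w=80) cum 250  ← median
  x=9 (Delta, w=70) cum 320
  x=10 (Gamma, w=20) cum 340
  x=15 (Beta, w=90) cum 430
⇒ x* = 6
y-coordinate, sorted with cumulative weight:
  y=2 (Gamma, w=20) cum 20
  y=9 (Alpha, w=120) cum 140
  y=9 (Delta, w=70) cum 210
  y=9 (Epsilon, w=50) cum 260  ← median
  y=10 (Zeta, w=80) cum 340
  y=12 (Beta, w=90) cum 430
⇒ y* = 9

(6, 9)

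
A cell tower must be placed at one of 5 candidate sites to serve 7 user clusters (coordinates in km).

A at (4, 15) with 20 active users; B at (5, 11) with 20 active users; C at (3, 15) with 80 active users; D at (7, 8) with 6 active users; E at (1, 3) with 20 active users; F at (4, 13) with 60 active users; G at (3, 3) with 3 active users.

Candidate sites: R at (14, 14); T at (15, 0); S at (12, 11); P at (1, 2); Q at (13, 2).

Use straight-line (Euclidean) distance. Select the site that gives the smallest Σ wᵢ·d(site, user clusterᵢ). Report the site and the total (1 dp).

S, total 1944.7 km

Total weighted distance at each candidate:
  R (14, 14): total = 2319.9
  T (15, 0): total = 3619.2
  S (12, 11): total = 1944.7
  P (1, 2): total = 2277.8
  Q (13, 2): total = 3043.8
Minimum is at S with total 1944.7 km.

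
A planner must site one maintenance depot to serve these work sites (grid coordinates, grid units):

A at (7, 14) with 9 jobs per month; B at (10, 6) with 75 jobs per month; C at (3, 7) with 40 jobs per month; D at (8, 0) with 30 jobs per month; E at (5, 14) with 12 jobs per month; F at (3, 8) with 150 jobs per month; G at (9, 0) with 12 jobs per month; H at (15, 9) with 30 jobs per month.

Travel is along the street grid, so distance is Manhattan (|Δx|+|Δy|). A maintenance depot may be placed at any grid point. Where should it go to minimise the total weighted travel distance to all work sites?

Manhattan distance separates: Σwᵢ(|x−xᵢ|+|y−yᵢ|) = Σwᵢ|x−xᵢ| + Σwᵢ|y−yᵢ|, so x and y are optimised independently as 1-D weighted medians.
Total weight W = 358; half = 179.
x-coordinate, sorted with cumulative weight:
  x=3 (C, w=40) cum 40
  x=3 (F, w=150) cum 190  ← median
  x=5 (E, w=12) cum 202
  x=7 (A, w=9) cum 211
  x=8 (D, w=30) cum 241
  x=9 (G, w=12) cum 253
  x=10 (B, w=75) cum 328
  x=15 (H, w=30) cum 358
⇒ x* = 3
y-coordinate, sorted with cumulative weight:
  y=0 (D, w=30) cum 30
  y=0 (G, w=12) cum 42
  y=6 (B, w=75) cum 117
  y=7 (C, w=40) cum 157
  y=8 (F, w=150) cum 307  ← median
  y=9 (H, w=30) cum 337
  y=14 (A, w=9) cum 346
  y=14 (E, w=12) cum 358
⇒ y* = 8

(3, 8)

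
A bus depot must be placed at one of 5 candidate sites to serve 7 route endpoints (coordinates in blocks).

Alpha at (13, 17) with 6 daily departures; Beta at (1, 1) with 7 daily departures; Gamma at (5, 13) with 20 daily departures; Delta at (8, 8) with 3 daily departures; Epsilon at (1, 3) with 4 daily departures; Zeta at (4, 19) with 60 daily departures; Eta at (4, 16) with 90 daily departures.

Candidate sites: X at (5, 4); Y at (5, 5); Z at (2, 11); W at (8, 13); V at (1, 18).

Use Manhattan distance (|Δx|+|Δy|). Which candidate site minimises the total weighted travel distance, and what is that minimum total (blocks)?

V, total 1178 blocks

Total weighted distance at each candidate:
  X (5, 4): total = 2526
  Y (5, 5): total = 2358
  Z (2, 11): total = 1572
  W (8, 13): total = 1560
  V (1, 18): total = 1178
Minimum is at V with total 1178 blocks.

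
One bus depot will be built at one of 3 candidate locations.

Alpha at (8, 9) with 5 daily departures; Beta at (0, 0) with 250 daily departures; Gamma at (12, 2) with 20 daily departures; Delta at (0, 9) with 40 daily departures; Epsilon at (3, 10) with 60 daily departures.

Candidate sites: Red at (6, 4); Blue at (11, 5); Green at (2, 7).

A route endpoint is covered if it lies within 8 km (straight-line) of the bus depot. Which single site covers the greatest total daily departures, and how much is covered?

Red, covering 375

Coverage radius r = 8 km; a point is covered iff (Δx)²+(Δy)² ≤ 8² = 64.
  Red (6, 4): covers {Alpha, Beta, Gamma, Delta, Epsilon} → 375
  Blue (11, 5): covers {Alpha, Gamma} → 25
  Green (2, 7): covers {Alpha, Beta, Delta, Epsilon} → 355
Maximum coverage at Red: 375 daily departures.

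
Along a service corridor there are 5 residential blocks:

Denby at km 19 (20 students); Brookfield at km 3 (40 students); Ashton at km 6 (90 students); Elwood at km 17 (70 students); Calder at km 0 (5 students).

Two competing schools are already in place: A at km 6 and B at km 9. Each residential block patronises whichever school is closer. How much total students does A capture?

The indifferent point is the midpoint (6+9)/2 = 7.5; residential blocks left of it (closer to A at 6) go to A, those right go to B.
  Calder at 0 (w=5) → A
  Brookfield at 3 (w=40) → A
  Ashton at 6 (w=90) → A
  Elwood at 17 (w=70) → B
  Denby at 19 (w=20) → B
A captures 135; B captures 90.

135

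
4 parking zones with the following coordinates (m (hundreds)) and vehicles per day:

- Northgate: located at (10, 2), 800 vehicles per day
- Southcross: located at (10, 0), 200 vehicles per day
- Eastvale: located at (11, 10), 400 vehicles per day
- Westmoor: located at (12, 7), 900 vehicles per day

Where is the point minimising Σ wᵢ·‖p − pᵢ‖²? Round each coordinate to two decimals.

The minimiser of Σwᵢ‖p−pᵢ‖² is the weighted centroid p* = (Σwᵢpᵢ)/(Σwᵢ).
Σwᵢ = 2300.
Σwᵢxᵢ = 800·10 + 200·10 + 400·11 + 900·12 = 25200.
Σwᵢyᵢ = 800·2 + 200·0 + 400·10 + 900·7 = 11900.
x* = 25200/2300 = 10.96, y* = 11900/2300 = 5.17.

(10.96, 5.17)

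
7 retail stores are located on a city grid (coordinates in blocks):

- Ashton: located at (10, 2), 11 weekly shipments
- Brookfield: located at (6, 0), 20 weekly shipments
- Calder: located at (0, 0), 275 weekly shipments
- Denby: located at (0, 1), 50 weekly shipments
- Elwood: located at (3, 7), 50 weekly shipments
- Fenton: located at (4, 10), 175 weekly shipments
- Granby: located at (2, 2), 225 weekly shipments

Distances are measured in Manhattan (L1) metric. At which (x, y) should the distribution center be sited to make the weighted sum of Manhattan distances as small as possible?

(2, 2)

Manhattan distance separates: Σwᵢ(|x−xᵢ|+|y−yᵢ|) = Σwᵢ|x−xᵢ| + Σwᵢ|y−yᵢ|, so x and y are optimised independently as 1-D weighted medians.
Total weight W = 806; half = 403.
x-coordinate, sorted with cumulative weight:
  x=0 (Calder, w=275) cum 275
  x=0 (Denby, w=50) cum 325
  x=2 (Granby, w=225) cum 550  ← median
  x=3 (Elwood, w=50) cum 600
  x=4 (Fenton, w=175) cum 775
  x=6 (Brookfield, w=20) cum 795
  x=10 (Ashton, w=11) cum 806
⇒ x* = 2
y-coordinate, sorted with cumulative weight:
  y=0 (Brookfield, w=20) cum 20
  y=0 (Calder, w=275) cum 295
  y=1 (Denby, w=50) cum 345
  y=2 (Ashton, w=11) cum 356
  y=2 (Granby, w=225) cum 581  ← median
  y=7 (Elwood, w=50) cum 631
  y=10 (Fenton, w=175) cum 806
⇒ y* = 2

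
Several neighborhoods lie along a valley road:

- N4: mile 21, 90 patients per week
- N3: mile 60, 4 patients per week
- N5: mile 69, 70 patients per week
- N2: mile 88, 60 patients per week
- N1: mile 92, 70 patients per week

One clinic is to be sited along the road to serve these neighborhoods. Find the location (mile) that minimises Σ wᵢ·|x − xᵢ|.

For a sum of weighted absolute distances on a line, the optimum is the weighted median (not the mean). Total weight W = 294; half-weight = 147.
Sort by position and accumulate weight:
  mile 21 (N4, w=90) → cum 90
  mile 60 (N3, w=4) → cum 94
  mile 69 (N5, w=70) → cum 164  ≥ 147 → median here
  mile 88 (N2, w=60) → cum 224
  mile 92 (N1, w=70) → cum 294
Optimal location: mile 69.

x = 69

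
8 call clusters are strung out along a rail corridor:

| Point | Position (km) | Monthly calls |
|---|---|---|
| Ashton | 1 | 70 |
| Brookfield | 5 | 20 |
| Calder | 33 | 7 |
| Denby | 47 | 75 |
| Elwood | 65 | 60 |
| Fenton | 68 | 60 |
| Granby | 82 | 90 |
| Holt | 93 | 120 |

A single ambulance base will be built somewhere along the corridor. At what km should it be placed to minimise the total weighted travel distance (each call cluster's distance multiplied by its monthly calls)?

x = 68

For a sum of weighted absolute distances on a line, the optimum is the weighted median (not the mean). Total weight W = 502; half-weight = 251.
Sort by position and accumulate weight:
  km 1 (Ashton, w=70) → cum 70
  km 5 (Brookfield, w=20) → cum 90
  km 33 (Calder, w=7) → cum 97
  km 47 (Denby, w=75) → cum 172
  km 65 (Elwood, w=60) → cum 232
  km 68 (Fenton, w=60) → cum 292  ≥ 251 → median here
  km 82 (Granby, w=90) → cum 382
  km 93 (Holt, w=120) → cum 502
Optimal location: km 68.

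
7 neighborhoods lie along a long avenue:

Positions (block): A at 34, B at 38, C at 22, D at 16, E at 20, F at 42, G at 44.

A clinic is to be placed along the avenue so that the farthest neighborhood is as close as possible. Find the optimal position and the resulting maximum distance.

location 30, max distance 14

The 1-center on a line is the midpoint of the two extreme points: leftmost at 16, rightmost at 44.
Optimal location = (16 + 44)/2 = 30; maximum distance = (44 − 16)/2 = 14.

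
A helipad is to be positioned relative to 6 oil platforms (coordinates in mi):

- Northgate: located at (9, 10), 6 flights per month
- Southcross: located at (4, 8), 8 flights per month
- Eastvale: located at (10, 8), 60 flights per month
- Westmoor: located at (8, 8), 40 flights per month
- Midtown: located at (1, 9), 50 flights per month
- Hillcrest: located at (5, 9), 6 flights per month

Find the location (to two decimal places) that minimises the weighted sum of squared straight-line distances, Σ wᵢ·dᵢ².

(6.39, 8.40)

The minimiser of Σwᵢ‖p−pᵢ‖² is the weighted centroid p* = (Σwᵢpᵢ)/(Σwᵢ).
Σwᵢ = 170.
Σwᵢxᵢ = 6·9 + 8·4 + 60·10 + 40·8 + 50·1 + 6·5 = 1086.
Σwᵢyᵢ = 6·10 + 8·8 + 60·8 + 40·8 + 50·9 + 6·9 = 1428.
x* = 1086/170 = 6.39, y* = 1428/170 = 8.40.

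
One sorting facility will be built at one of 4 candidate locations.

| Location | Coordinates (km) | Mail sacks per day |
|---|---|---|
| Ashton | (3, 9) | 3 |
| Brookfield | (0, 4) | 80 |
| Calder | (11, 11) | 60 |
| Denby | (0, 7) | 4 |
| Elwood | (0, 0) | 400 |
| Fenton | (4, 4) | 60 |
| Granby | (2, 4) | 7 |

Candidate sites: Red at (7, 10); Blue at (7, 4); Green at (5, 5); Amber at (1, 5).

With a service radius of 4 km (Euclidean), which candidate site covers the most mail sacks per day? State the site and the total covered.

Amber, covering 151

Coverage radius r = 4 km; a point is covered iff (Δx)²+(Δy)² ≤ 4² = 16.
  Red (7, 10): covers {none} → 0
  Blue (7, 4): covers {Fenton} → 60
  Green (5, 5): covers {Fenton, Granby} → 67
  Amber (1, 5): covers {Brookfield, Denby, Fenton, Granby} → 151
Maximum coverage at Amber: 151 mail sacks per day.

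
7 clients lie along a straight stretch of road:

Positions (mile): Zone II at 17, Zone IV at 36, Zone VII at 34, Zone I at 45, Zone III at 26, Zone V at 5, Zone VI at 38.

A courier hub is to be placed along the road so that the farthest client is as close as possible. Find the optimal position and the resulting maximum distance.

The 1-center on a line is the midpoint of the two extreme points: leftmost at 5, rightmost at 45.
Optimal location = (5 + 45)/2 = 25; maximum distance = (45 − 5)/2 = 20.

location 25, max distance 20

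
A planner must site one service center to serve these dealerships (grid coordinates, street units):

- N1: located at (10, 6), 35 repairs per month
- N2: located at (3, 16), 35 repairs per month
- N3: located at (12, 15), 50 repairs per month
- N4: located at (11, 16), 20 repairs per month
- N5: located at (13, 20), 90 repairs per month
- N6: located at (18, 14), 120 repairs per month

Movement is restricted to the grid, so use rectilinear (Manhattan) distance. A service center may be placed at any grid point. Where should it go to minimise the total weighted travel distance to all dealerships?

(13, 15)

Manhattan distance separates: Σwᵢ(|x−xᵢ|+|y−yᵢ|) = Σwᵢ|x−xᵢ| + Σwᵢ|y−yᵢ|, so x and y are optimised independently as 1-D weighted medians.
Total weight W = 350; half = 175.
x-coordinate, sorted with cumulative weight:
  x=3 (N2, w=35) cum 35
  x=10 (N1, w=35) cum 70
  x=11 (N4, w=20) cum 90
  x=12 (N3, w=50) cum 140
  x=13 (N5, w=90) cum 230  ← median
  x=18 (N6, w=120) cum 350
⇒ x* = 13
y-coordinate, sorted with cumulative weight:
  y=6 (N1, w=35) cum 35
  y=14 (N6, w=120) cum 155
  y=15 (N3, w=50) cum 205  ← median
  y=16 (N2, w=35) cum 240
  y=16 (N4, w=20) cum 260
  y=20 (N5, w=90) cum 350
⇒ y* = 15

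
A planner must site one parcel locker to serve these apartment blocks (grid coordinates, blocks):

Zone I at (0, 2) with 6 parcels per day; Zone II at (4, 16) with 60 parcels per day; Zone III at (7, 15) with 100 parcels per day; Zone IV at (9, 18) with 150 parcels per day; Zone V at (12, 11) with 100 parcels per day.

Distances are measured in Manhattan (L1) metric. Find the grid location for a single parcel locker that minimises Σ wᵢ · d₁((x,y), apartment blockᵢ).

(9, 16)

Manhattan distance separates: Σwᵢ(|x−xᵢ|+|y−yᵢ|) = Σwᵢ|x−xᵢ| + Σwᵢ|y−yᵢ|, so x and y are optimised independently as 1-D weighted medians.
Total weight W = 416; half = 208.
x-coordinate, sorted with cumulative weight:
  x=0 (Zone I, w=6) cum 6
  x=4 (Zone II, w=60) cum 66
  x=7 (Zone III, w=100) cum 166
  x=9 (Zone IV, w=150) cum 316  ← median
  x=12 (Zone V, w=100) cum 416
⇒ x* = 9
y-coordinate, sorted with cumulative weight:
  y=2 (Zone I, w=6) cum 6
  y=11 (Zone V, w=100) cum 106
  y=15 (Zone III, w=100) cum 206
  y=16 (Zone II, w=60) cum 266  ← median
  y=18 (Zone IV, w=150) cum 416
⇒ y* = 16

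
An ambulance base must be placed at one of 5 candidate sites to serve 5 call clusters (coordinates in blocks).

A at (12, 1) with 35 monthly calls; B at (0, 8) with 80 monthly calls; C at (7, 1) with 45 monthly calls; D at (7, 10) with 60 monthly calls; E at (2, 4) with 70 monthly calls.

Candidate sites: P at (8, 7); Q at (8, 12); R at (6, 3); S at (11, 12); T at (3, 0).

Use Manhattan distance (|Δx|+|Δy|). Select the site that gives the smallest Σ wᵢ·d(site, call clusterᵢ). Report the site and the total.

R, total 2125 blocks

Total weighted distance at each candidate:
  P (8, 7): total = 2255
  Q (8, 12): total = 3185
  R (6, 3): total = 2125
  S (11, 12): total = 3845
  T (3, 0): total = 2645
Minimum is at R with total 2125 blocks.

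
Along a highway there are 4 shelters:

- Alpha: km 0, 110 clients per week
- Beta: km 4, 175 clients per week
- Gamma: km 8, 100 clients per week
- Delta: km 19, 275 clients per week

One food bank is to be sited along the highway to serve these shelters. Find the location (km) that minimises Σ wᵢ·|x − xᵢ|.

For a sum of weighted absolute distances on a line, the optimum is the weighted median (not the mean). Total weight W = 660; half-weight = 330.
Sort by position and accumulate weight:
  km 0 (Alpha, w=110) → cum 110
  km 4 (Beta, w=175) → cum 285
  km 8 (Gamma, w=100) → cum 385  ≥ 330 → median here
  km 19 (Delta, w=275) → cum 660
Optimal location: km 8.

x = 8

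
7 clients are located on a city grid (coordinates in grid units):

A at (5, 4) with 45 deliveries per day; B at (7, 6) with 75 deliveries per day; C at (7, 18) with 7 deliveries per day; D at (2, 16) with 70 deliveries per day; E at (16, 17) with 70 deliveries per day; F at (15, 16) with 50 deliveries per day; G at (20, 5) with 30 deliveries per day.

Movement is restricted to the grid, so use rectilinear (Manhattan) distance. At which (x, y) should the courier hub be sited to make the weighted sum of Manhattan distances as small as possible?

Manhattan distance separates: Σwᵢ(|x−xᵢ|+|y−yᵢ|) = Σwᵢ|x−xᵢ| + Σwᵢ|y−yᵢ|, so x and y are optimised independently as 1-D weighted medians.
Total weight W = 347; half = 173.5.
x-coordinate, sorted with cumulative weight:
  x=2 (D, w=70) cum 70
  x=5 (A, w=45) cum 115
  x=7 (B, w=75) cum 190  ← median
  x=7 (C, w=7) cum 197
  x=15 (F, w=50) cum 247
  x=16 (E, w=70) cum 317
  x=20 (G, w=30) cum 347
⇒ x* = 7
y-coordinate, sorted with cumulative weight:
  y=4 (A, w=45) cum 45
  y=5 (G, w=30) cum 75
  y=6 (B, w=75) cum 150
  y=16 (D, w=70) cum 220  ← median
  y=16 (F, w=50) cum 270
  y=17 (E, w=70) cum 340
  y=18 (C, w=7) cum 347
⇒ y* = 16

(7, 16)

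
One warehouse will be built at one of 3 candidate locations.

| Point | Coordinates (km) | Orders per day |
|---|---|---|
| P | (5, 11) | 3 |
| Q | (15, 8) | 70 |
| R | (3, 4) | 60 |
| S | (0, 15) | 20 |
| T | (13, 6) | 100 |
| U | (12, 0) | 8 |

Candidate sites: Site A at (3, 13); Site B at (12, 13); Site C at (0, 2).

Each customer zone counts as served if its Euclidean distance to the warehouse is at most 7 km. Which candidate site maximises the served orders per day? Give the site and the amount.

Site B, covering 70

Coverage radius r = 7 km; a point is covered iff (Δx)²+(Δy)² ≤ 7² = 49.
  Site A (3, 13): covers {P, S} → 23
  Site B (12, 13): covers {Q} → 70
  Site C (0, 2): covers {R} → 60
Maximum coverage at Site B: 70 orders per day.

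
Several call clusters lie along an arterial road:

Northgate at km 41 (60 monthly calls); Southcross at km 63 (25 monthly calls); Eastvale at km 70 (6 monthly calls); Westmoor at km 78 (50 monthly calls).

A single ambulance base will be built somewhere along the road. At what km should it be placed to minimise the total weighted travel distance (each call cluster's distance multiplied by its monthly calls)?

x = 63

For a sum of weighted absolute distances on a line, the optimum is the weighted median (not the mean). Total weight W = 141; half-weight = 70.5.
Sort by position and accumulate weight:
  km 41 (Northgate, w=60) → cum 60
  km 63 (Southcross, w=25) → cum 85  ≥ 70.5 → median here
  km 70 (Eastvale, w=6) → cum 91
  km 78 (Westmoor, w=50) → cum 141
Optimal location: km 63.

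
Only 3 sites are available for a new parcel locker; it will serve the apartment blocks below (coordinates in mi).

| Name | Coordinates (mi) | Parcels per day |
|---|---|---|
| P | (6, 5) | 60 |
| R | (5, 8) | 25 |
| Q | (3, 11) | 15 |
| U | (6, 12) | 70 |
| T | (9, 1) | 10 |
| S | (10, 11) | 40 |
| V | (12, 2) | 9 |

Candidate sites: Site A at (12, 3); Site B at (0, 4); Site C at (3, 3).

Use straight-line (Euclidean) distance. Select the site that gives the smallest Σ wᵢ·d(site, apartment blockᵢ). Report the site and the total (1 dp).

Total weighted distance at each candidate:
  Site A (12, 3): total = 1907.2
  Site B (0, 4): total = 2031.9
  Site C (3, 3): total = 1705.0
Minimum is at Site C with total 1705.0 mi.

Site C, total 1705.0 mi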